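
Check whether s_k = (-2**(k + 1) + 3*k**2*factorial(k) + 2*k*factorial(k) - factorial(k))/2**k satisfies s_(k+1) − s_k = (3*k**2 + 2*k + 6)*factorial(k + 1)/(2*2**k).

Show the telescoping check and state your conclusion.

valid; difference matches t_k

s_(k+1) = (-4*2**k + 3*k**3*factorial(k) + 11*k**2*factorial(k) + 12*k*factorial(k) + 4*factorial(k))/(2*2**k)
s_(k+1) − s_k = (3*k**2 + 2*k + 6)*factorial(k + 1)/(2*2**k)
(s_(k+1) − s_k) − t_k = 0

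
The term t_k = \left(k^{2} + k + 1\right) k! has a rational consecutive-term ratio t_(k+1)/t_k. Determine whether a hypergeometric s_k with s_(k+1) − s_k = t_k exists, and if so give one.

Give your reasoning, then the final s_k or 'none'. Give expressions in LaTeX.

s_k = k k!

The ratio is (k + 1)*(k + (k + 1)**2 + 2)/(k**2 + k + 1).
Take A(k)=k + 1, B(k)=1, C(k)=k**2 + k + 1.
Key eq: (k + 1)·f(k+1) = (1)·f(k) + (k**2 + k + 1).
d = 1 from the (1,0,2) case.
Solving with deg f ≤ 1: f(k) = k.
R(k) = B(k−1)·f(k)/C(k) = k/(k**2 + k + 1); s_k = R·t_k = k*factorial(k).
Verify: (k**2 + k + 1)*factorial(k) matches t_k.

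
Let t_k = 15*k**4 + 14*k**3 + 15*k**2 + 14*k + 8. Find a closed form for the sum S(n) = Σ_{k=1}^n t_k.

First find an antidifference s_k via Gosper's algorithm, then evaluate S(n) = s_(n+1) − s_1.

S(n) = n*(3*n**4 + 11*n**3 + 17*n**2 + 18*n + 17)

t_(k+1)/t_k = (15*k**4 + 74*k**3 + 147*k**2 + 146*k + 66)/(15*k**4 + 14*k**3 + 15*k**2 + 14*k + 8).
Normal form (A,B,C) = (1, 1, k**4 + 14*k**3/15 + k**2 + 14*k/15 + 8/15).
Solve (1)·f(k+1) − (1)·f(k) = k**4 + 14*k**3/15 + k**2 + 14*k/15 + 8/15.
From deg A=0, deg B=0, deg C=4: d=5.
Match coefficients ⇒ f(k) = k*(3*k**4 - 4*k**3 + 3*k**2 + 3*k + 3)/15.
Certificate R = B(k−1)f/C = k*(3*k**4 - 4*k**3 + 3*k**2 + 3*k + 3)/(15*k**4 + 14*k**3 + 15*k**2 + 14*k + 8) gives s_k = k*(3*k**4 - 4*k**3 + 3*k**2 + 3*k + 3).
s_(k+1) − s_k = 15*k**4 + 14*k**3 + 15*k**2 + 14*k + 8 = t_k.
Σ_(k=1)^n t_k = s_(n+1) − s_(1) = (3*n**5 + 11*n**4 + 17*n**3 + 18*n**2 + 17*n + 8) − (8), i.e. n*(3*n**4 + 11*n**3 + 17*n**2 + 18*n + 17).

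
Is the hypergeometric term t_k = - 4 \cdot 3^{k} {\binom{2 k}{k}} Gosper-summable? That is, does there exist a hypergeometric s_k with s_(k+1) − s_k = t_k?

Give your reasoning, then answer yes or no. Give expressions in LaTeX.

The ratio is 6*(2*k + 1)/(k + 1).
Take A(k)=12*k + 6, B(k)=k + 1, C(k)=1.
Set up (12*k + 6)·f(k+1) − (k)·f(k) − (1) = 0.
Bound: deg f ≤ -1.
deg f ≤ -1 is impossible — no certificate.

No — t_k has no hypergeometric antidifference.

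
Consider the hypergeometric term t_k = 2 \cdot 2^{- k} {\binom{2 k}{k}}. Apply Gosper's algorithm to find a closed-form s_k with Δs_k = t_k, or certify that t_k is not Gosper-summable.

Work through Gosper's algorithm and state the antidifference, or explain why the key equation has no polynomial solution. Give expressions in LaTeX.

none (Gosper's algorithm certifies no s_k)

t_(k+1)/t_k = (2*k + 1)/(k + 1).
Take A(k)=2*k + 1, B(k)=k + 1, C(k)=1.
Solve (2*k + 1)·f(k+1) − (k)·f(k) = 1.
From deg A=1, deg B=1, deg C=0: d=-1.
deg f ≤ -1 is impossible — no certificate.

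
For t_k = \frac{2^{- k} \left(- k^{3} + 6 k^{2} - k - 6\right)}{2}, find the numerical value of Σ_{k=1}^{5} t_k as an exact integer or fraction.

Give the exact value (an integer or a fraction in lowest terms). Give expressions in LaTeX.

Ratio r(k) = (k**3 - 3*k**2 - 8*k + 2)/(2*(k**3 - 6*k**2 + k + 6)).
So A=1/2 and B=1, with C=k**3 - 6*k**2 + k + 6.
Set up (1/2)·f(k+1) − (1)·f(k) − (k**3 - 6*k**2 + k + 6) = 0.
Degrees (0,0,3) ⇒ d ≤ 3.
Coefficient equations give f(k) = -2*(k + 1)*(k**2 - 4*k + 2).
Then R = B(k−1)f/C = -2*(k + 1)*(k**2 - 4*k + 2)/(k**3 - 6*k**2 + k + 6), so s_k = R(k)·t_k = (k**3 - 3*k**2 - 2*k + 2)/2**k.
Δs = (-k**3 + 6*k**2 - k - 6)/(2*2**k), as required.
Sum = s_(6) − s_(1); s_(6) = 49/32, s_(1) = -1 ⇒ 81/32.

Σ = 81/32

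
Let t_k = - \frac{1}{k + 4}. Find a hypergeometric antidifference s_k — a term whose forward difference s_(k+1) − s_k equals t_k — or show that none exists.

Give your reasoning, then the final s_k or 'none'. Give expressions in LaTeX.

The ratio is (k + 4)/(k + 5).
So A=k + 4 and B=k + 5, with C=1.
f must satisfy (k + 4)·f(k+1) − (k + 4)·f(k) = 1.
Degrees (1,1,0) ⇒ d ≤ 0.
Put f(k) = c0: A·f(k+1) − B(k−1)·f(k) − C = -1; need -1 = 0 — inconsistent ⇒ no f, not summable.

none (Gosper's algorithm certifies no s_k)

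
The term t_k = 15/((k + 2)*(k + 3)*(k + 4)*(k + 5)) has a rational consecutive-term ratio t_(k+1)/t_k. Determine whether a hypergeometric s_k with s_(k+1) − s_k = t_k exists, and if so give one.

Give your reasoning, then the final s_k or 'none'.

The ratio is (k + 2)/(k + 6).
A = k + 2, B = k + 6, C = 1.
Need (k + 2)·f(k+1) − (k + 5)·f(k) = 1.
Degrees (1,1,0) ⇒ d ≤ 3.
Solving with deg f ≤ 3: f(k) = k*(k**2 + 9*k + 26)/72.
So s_k = (B(k−1)f/C)·t_k = (k*(k + 5)*(k**2 + 9*k + 26)/72)·t_k = 5*k*(k**2 + 9*k + 26)/(24*(k + 2)*(k + 3)*(k + 4)).
Δs = 15/(k**4 + 14*k**3 + 71*k**2 + 154*k + 120), as required.

s_k = 5*k*(k**2 + 9*k + 26)/(24*(k + 2)*(k + 3)*(k + 4))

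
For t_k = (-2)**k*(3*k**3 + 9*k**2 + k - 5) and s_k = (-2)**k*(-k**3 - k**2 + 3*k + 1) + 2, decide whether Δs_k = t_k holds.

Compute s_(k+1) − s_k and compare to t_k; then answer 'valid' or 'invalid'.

s_(k+1) = -2*(-2)**k*(3*k - (k + 1)**3 - (k + 1)**2 + 4) + 2
s_(k+1) − s_k = (-2)**k*(3*k**3 + 9*k**2 + k - 5)
(s_(k+1) − s_k) − t_k = 0

Valid: the claim telescopes to t_k.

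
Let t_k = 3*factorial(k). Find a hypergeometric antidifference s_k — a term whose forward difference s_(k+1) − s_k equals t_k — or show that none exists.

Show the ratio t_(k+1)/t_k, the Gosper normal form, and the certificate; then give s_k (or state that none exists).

no hypergeometric antidifference exists

The ratio is k + 1.
Factor: A=k + 1; B=1; C=1.
f must satisfy (k + 1)·f(k+1) − (1)·f(k) = 1.
Bound: deg f ≤ -1.
deg f ≤ -1 is impossible — no certificate.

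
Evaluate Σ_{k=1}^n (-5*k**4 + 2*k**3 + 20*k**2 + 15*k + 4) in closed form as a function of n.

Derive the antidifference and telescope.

S(n) = n*(-n**4 - 2*n**3 + 6*n**2 + 18*n + 15)

The ratio is (5*k**4 + 18*k**3 + 4*k**2 - 41*k - 36)/(5*k**4 - 2*k**3 - 20*k**2 - 15*k - 4).
Gosper form: A/B · C(k+1)/C(k) with A=1, B=1, C=k**4 - 2*k**3/5 - 4*k**2 - 3*k - 4/5.
f must satisfy (1)·f(k+1) − (1)·f(k) = k**4 - 2*k**3/5 - 4*k**2 - 3*k - 4/5.
From deg A=0, deg B=0, deg C=4: d=5.
Solve for f: f(k) = k**2*(k**3 - 3*k**2 - 4*k + 2)/5 (degree 5 ≤ 5).
So s_k = (B(k−1)f/C)·t_k = (k**2*(k**3 - 3*k**2 - 4*k + 2)/(5*k**4 - 2*k**3 - 20*k**2 - 15*k - 4))·t_k = k**2*(-k**3 + 3*k**2 + 4*k - 2).
Verify: -5*k**4 + 2*k**3 + 20*k**2 + 15*k + 4 matches t_k.
Σ_(k=1)^n t_k = s_(n+1) − s_(1) = (-n**5 - 2*n**4 + 6*n**3 + 18*n**2 + 15*n + 4) − (4), i.e. n*(-n**4 - 2*n**3 + 6*n**2 + 18*n + 15).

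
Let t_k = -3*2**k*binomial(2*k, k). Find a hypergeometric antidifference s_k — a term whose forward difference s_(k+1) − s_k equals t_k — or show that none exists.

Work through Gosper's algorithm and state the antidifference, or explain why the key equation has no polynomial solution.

r(k) = 4*(2*k + 1)/(k + 1) after simplifying.
Gosper form: A/B · C(k+1)/C(k) with A=8*k + 4, B=k + 1, C=1.
Key eq: (8*k + 4)·f(k+1) = (k)·f(k) + (1).
Bound: deg f ≤ -1.
Negative degree bound (-1): no f exists, t_k not Gosper-summable.

no hypergeometric antidifference exists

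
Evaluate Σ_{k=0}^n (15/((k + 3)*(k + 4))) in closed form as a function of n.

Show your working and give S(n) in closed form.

Step 1: r(k) = (k + 3)/(k + 5).
Gosper form: A/B · C(k+1)/C(k) with A=k + 3, B=k + 5, C=1.
Solve (k + 3)·f(k+1) − (k + 4)·f(k) = 1.
Degrees (1,1,0) ⇒ d ≤ 1.
Solving with deg f ≤ 1: f(k) = k/3.
Get s_k = R·t_k = 5*k/(k + 3) with R(k) = B(k−1)f(k)/C(k) = k*(k + 4)/3.
Δs = 15/(k**2 + 7*k + 12), as required.
Σ_(k=0)^n t_k = s_(n+1) − s_(0) = (5*(n + 1)/(n + 4)) − (0), i.e. 5*(n + 1)/(n + 4).

S(n) = 5*(n + 1)/(n + 4)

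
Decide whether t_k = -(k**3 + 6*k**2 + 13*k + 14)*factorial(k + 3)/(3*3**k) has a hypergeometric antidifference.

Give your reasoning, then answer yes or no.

Yes. s_k = -(k**2 + 3*k - 2)*factorial(k + 3)/3**k.

Ratio r(k) = (k**4 + 13*k**3 + 64*k**2 + 146*k + 136)/(3*(k**3 + 6*k**2 + 13*k + 14)).
Factor: A=k/3 + 4/3; B=1; C=k**3 + 6*k**2 + 13*k + 14.
Solve (k/3 + 4/3)·f(k+1) − (1)·f(k) = k**3 + 6*k**2 + 13*k + 14.
Bound: deg f ≤ 2.
Coefficient equations give f(k) = 3*(k**2 + 3*k - 2).
So s_k = (B(k−1)f/C)·t_k = (3*(k**2 + 3*k - 2)/(k**3 + 6*k**2 + 13*k + 14))·t_k = -(k**2 + 3*k - 2)*factorial(k + 3)/3**k.
Δs = -(k**3 + 6*k**2 + 13*k + 14)*factorial(k + 3)/(3*3**k), as required.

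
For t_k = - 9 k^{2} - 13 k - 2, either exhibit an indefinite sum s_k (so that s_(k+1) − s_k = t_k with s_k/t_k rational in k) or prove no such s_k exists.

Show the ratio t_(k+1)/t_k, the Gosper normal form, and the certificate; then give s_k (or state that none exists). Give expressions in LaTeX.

s_k = k \left(- 3 k^{2} - 2 k + 3\right)

Compute t_(k+1)/t_k: get (9*k**2 + 31*k + 24)/(9*k**2 + 13*k + 2).
Factor: A=1; B=1; C=k**2 + 13*k/9 + 2/9.
Set up (1)·f(k+1) − (1)·f(k) − (k**2 + 13*k/9 + 2/9) = 0.
Bound: deg f ≤ 3.
Solve for f: f(k) = k*(3*k**2 + 2*k - 3)/9 (degree 3 ≤ 3).
Then R = B(k−1)f/C = k*(3*k**2 + 2*k - 3)/(9*k**2 + 13*k + 2), so s_k = R(k)·t_k = k*(-3*k**2 - 2*k + 3).
s_(k+1) − s_k = -9*k**2 - 13*k - 2 = t_k.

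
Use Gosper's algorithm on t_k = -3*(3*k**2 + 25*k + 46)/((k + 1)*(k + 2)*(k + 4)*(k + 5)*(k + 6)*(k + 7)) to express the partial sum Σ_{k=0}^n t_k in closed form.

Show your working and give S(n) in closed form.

S(n) = (-n**3 - 14*n**2 - 59*n - 46)/(8*(n**3 + 14*n**2 + 59*n + 70))

Compute t_(k+1)/t_k: get (k + 1)*(k + 4)*(25*k + 3*(k + 1)**2 + 71)/((k + 3)*(k + 8)*(3*k**2 + 25*k + 46)).
Take A(k)=k + 1, B(k)=k + 8, C(k)=k**3 + 34*k**2/3 + 121*k/3 + 46.
Set up (k + 1)·f(k+1) − (k + 7)·f(k) − (k**3 + 34*k**2/3 + 121*k/3 + 46) = 0.
deg f ≤ 6 (via 1,1,3).
Solving with deg f ≤ 6: f(k) = k*(k + 2)*(k + 3)*(k + 5)*(k**2 + 11*k + 34)/72.
R(k) = B(k−1)·f(k)/C(k) = k*(k + 2)*(k + 5)*(k + 7)*(k**2 + 11*k + 34)/(24*(3*k**2 + 25*k + 46)); s_k = R·t_k = k*(-k**2 - 11*k - 34)/(8*(k**3 + 11*k**2 + 34*k + 24)).
s_(k+1) − s_k = 3*(-3*k**2 - 25*k - 46)/(k**6 + 25*k**5 + 247*k**4 + 1219*k**3 + 3112*k**2 + 3796*k + 1680) = t_k.
Σ_(k=0)^n t_k = s_(n+1) − s_(0) = ((-n**3 - 14*n**2 - 59*n - 46)/(8*(n**3 + 14*n**2 + 59*n + 70))) − (0), i.e. (-n**3 - 14*n**2 - 59*n - 46)/(8*(n**3 + 14*n**2 + 59*n + 70)).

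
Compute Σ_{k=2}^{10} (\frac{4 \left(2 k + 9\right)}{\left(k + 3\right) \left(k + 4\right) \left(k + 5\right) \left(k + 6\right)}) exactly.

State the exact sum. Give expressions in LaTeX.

Σ = 27/280

r(k) = (k + 3)*(2*k + 11)/((k + 7)*(2*k + 9)) after simplifying.
Factor: A=k + 3; B=k + 7; C=k + 9/2.
f must satisfy (k + 3)·f(k+1) − (k + 6)·f(k) = k + 9/2.
d = 3 from the (1,1,1) case.
Coefficient equations give f(k) = k*(k + 4)*(k + 8)/30.
R(k) = B(k−1)·f(k)/C(k) = k*(k + 4)*(k + 6)*(k + 8)/(15*(2*k + 9)); s_k = R·t_k = 4*k*(k + 8)/(15*(k**2 + 8*k + 15)).
Δs = 4*(2*k + 9)/(k**4 + 18*k**3 + 119*k**2 + 342*k + 360), as required.
Σ_(k=2)^(10) t_k = s_(11) − s_(2) = 209/840 − (16/105) = 27/280.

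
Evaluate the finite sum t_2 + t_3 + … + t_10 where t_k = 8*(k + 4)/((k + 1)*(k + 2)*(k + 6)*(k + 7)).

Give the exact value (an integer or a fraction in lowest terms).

Σ = 5/34

Step 1: r(k) = (k + 1)*(k + 5)*(k + 6)/((k + 3)*(k + 4)*(k + 8)).
A = k + 1, B = k + 8, C = k**4 + 16*k**3 + 95*k**2 + 248*k + 240.
Need (k + 1)·f(k+1) − (k + 7)·f(k) = k**4 + 16*k**3 + 95*k**2 + 248*k + 240.
deg f ≤ 6 (via 1,1,4).
A polynomial solution: f(k) = k*(k + 2)*(k + 3)*(k + 4)*(k + 5)*(k + 7)/12.
R(k) = B(k−1)·f(k)/C(k) = k*(k + 2)*(k + 7)**2/(12*(k + 4)); s_k = R·t_k = 2*k*(k + 7)/(3*(k**2 + 7*k + 6)).
s_(k+1) − s_k = 8*(k + 4)/(k**4 + 16*k**3 + 83*k**2 + 152*k + 84) = t_k.
Evaluate s at k=11 and k=2: 11/17 and 1/2; difference 5/34.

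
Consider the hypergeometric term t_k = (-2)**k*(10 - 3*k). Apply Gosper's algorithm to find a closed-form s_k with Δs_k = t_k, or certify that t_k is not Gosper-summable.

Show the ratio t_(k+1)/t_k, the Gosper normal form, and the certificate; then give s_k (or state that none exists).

s_k = (-2)**k*(k - 4)

Step 1: r(k) = 2*(7 - 3*k)/(3*k - 10).
Gosper form: A/B · C(k+1)/C(k) with A=-2, B=1, C=k - 10/3.
Key eq: (-2)·f(k+1) = (1)·f(k) + (k - 10/3).
Degrees (0,0,1) ⇒ d ≤ 1.
Solving with deg f ≤ 1: f(k) = -(k - 4)/3.
R(k) = B(k−1)·f(k)/C(k) = -(k - 4)/(3*k - 10); s_k = R·t_k = (-2)**k*(k - 4).
s_(k+1) − s_k = (-2)**k*(10 - 3*k) = t_k.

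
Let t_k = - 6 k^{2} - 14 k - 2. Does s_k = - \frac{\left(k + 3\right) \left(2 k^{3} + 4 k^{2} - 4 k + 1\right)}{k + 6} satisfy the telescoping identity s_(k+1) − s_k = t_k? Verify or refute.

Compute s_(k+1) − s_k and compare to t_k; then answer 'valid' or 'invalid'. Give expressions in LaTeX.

s_(k+1) = (k + 4)*(4*k - 2*(k + 1)**3 - 4*(k + 1)**2 + 3)/(k + 7)
s_(k+1) − s_k = (-6*k**4 - 80*k**3 - 298*k**2 - 344*k - 51)/(k**2 + 13*k + 42)
(s_(k+1) − s_k) − t_k = 3*(4*k**3 + 46*k**2 + 90*k + 11)/(k**2 + 13*k + 42)

Invalid: residual \frac{3 \left(4 k^{3} + 46 k^{2} + 90 k + 11\right)}{k^{2} + 13 k + 42} ≠ 0.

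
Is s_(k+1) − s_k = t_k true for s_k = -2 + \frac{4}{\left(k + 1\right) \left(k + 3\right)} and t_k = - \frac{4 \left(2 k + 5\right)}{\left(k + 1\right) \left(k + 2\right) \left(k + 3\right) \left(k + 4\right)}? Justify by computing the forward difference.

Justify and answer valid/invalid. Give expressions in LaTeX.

s_(k+1) = -2 + 4/((k + 2)*(k + 4))
s_(k+1) − s_k = 4*(-2*k - 5)/(k**4 + 10*k**3 + 35*k**2 + 50*k + 24)
(s_(k+1) − s_k) − t_k = 0

valid; difference matches t_k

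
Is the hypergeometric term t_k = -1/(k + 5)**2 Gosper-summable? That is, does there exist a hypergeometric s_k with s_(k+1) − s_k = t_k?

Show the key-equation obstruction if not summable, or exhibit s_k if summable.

t_(k+1)/t_k = (k + 5)**2/(k + 6)**2.
Take A(k)=k**2 + 10*k + 25, B(k)=k**2 + 12*k + 36, C(k)=1.
Key eq: (k**2 + 10*k + 25)·f(k+1) = (k**2 + 10*k + 25)·f(k) + (1).
Degrees (2,2,0) ⇒ d ≤ 0.
Put f(k) = c0: A·f(k+1) − B(k−1)·f(k) − C = -1; need -1 = 0 — inconsistent ⇒ no f, not summable.

No — t_k has no hypergeometric antidifference.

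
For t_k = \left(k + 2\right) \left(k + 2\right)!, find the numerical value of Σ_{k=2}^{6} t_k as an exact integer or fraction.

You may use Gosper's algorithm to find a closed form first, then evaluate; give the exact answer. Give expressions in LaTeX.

Σ = 362856

t_(k+1)/t_k = (k + 3)**2/(k + 2).
Normal form (A,B,C) = (k + 3, 1, k + 2).
Key eq: (k + 3)·f(k+1) = (1)·f(k) + (k + 2).
deg f ≤ 0 (via 1,0,1).
Solving with deg f ≤ 0: f(k) = 1.
R(k) = B(k−1)·f(k)/C(k) = 1/(k + 2); s_k = R·t_k = factorial(k + 2).
Verify: (k + 2)*factorial(k + 2) matches t_k.
Σ_(k=2)^(6) t_k = s_(7) − s_(2) = 362880 − (24) = 362856.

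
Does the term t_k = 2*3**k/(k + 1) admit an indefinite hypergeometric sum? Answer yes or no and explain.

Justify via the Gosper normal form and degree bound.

No — negative degree bound, so no certificate f.

Ratio r(k) = 3*(k + 1)/(k + 2).
Take A(k)=3*k + 3, B(k)=k + 2, C(k)=1.
Need (3*k + 3)·f(k+1) − (k + 1)·f(k) = 1.
d = -1 from the (1,1,0) case.
Bound -1 < 0, so the key equation has no polynomial solution.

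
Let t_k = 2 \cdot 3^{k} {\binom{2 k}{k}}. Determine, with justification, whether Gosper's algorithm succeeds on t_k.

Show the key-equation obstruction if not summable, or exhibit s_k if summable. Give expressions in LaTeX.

No — key equation has no polynomial f.

The ratio is 6*(2*k + 1)/(k + 1).
Gosper form: A/B · C(k+1)/C(k) with A=12*k + 6, B=k + 1, C=1.
Key eq: (12*k + 6)·f(k+1) = (k)·f(k) + (1).
From deg A=1, deg B=1, deg C=0: d=-1.
Bound -1 < 0, so the key equation has no polynomial solution.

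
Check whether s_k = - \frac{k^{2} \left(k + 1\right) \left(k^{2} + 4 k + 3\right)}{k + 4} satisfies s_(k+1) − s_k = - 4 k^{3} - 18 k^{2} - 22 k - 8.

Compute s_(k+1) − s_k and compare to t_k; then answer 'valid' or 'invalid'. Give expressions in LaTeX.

Invalid: residual \frac{3 \left(3 k^{4} + 30 k^{3} + 91 k^{2} + 96 k + 32\right)}{k^{2} + 9 k + 20} ≠ 0.

s_(k+1) = -(k + 1)**2*(k + 2)*(4*k + (k + 1)**2 + 7)/(k + 5)
s_(k+1) − s_k = (-4*k**5 - 45*k**4 - 174*k**3 - 293*k**2 - 224*k - 64)/(k**2 + 9*k + 20)
(s_(k+1) − s_k) − t_k = 3*(3*k**4 + 30*k**3 + 91*k**2 + 96*k + 32)/(k**2 + 9*k + 20)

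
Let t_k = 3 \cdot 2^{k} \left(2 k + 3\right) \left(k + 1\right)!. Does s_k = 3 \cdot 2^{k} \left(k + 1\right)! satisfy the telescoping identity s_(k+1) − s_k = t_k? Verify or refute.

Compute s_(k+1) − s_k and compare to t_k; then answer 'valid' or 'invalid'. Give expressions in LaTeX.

s_(k+1) = 6*2**k*factorial(k + 2)
s_(k+1) − s_k = 3*2**k*(2*k + 3)*factorial(k + 1)
(s_(k+1) − s_k) − t_k = 0

Valid — Δs_k = t_k.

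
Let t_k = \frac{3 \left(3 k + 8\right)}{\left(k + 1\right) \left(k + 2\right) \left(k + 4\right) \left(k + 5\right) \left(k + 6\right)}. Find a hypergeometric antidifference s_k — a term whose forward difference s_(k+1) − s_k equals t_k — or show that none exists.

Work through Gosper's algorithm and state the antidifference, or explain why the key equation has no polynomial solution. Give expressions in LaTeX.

r(k) = (k + 1)*(k + 4)*(3*k + 11)/((k + 3)*(k + 7)*(3*k + 8)) after simplifying.
Take A(k)=k + 1, B(k)=k + 7, C(k)=k**2 + 17*k/3 + 8.
f must satisfy (k + 1)·f(k+1) − (k + 6)·f(k) = k**2 + 17*k/3 + 8.
deg f ≤ 5 (via 1,1,2).
A polynomial solution: f(k) = k*(k + 2)*(k + 3)*(k**2 + 10*k + 29)/60.
R(k) = B(k−1)·f(k)/C(k) = k*(k + 2)*(k + 6)*(k**2 + 10*k + 29)/(20*(3*k + 8)); s_k = R·t_k = 3*k*(k**2 + 10*k + 29)/(20*(k**3 + 10*k**2 + 29*k + 20)).
Verify: 3*(3*k + 8)/(k**5 + 18*k**4 + 121*k**3 + 372*k**2 + 508*k + 240) matches t_k.

s_k = \frac{3 k \left(k^{2} + 10 k + 29\right)}{20 \left(k^{3} + 10 k^{2} + 29 k + 20\right)}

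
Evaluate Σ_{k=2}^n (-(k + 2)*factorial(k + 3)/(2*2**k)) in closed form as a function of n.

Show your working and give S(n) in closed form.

Ratio r(k) = (k + 3)*(k + 4)/(2*(k + 2)).
Normal form (A,B,C) = (k/2 + 2, 1, k + 2).
Solve (k/2 + 2)·f(k+1) − (1)·f(k) = k + 2.
deg f ≤ 0 (via 1,0,1).
Solving with deg f ≤ 0: f(k) = 2.
So s_k = (B(k−1)f/C)·t_k = (2/(k + 2))·t_k = -factorial(k + 3)/2**k.
Verify: -(k + 2)*factorial(k + 3)/(2*2**k) matches t_k.
s_(n+1) = -2**(-n - 1)*factorial(n + 4) and s_(2) = -30, so S(n) = 30 - factorial(n + 4)/(2*2**n).

S(n) = 30 - factorial(n + 4)/(2*2**n)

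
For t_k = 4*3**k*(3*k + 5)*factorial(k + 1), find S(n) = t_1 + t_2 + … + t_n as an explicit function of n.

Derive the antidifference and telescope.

S(n) = 12*3**n*factorial(n + 2) - 24

The ratio is 3*(k + 2)*(3*k + 8)/(3*k + 5).
Factor: A=3*k + 6; B=1; C=k + 5/3.
f must satisfy (3*k + 6)·f(k+1) − (1)·f(k) = k + 5/3.
Degrees (1,0,1) ⇒ d ≤ 0.
Coefficient equations give f(k) = 1/3.
Then R = B(k−1)f/C = 1/(3*k + 5), so s_k = R(k)·t_k = 4*3**k*factorial(k + 1).
s_(k+1) − s_k = 4*3**k*(3*k + 5)*factorial(k + 1) = t_k.
Σ_(k=1)^n t_k = s_(n+1) − s_(1) = (12*3**n*factorial(n + 2)) − (24), i.e. 12*3**n*factorial(n + 2) - 24.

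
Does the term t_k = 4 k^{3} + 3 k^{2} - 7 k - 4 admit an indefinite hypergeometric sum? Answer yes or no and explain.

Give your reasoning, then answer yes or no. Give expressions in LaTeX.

t_(k+1)/t_k = (4*k**3 + 15*k**2 + 11*k - 4)/(4*k**3 + 3*k**2 - 7*k - 4).
Gosper form: A/B · C(k+1)/C(k) with A=1, B=1, C=k**3 + 3*k**2/4 - 7*k/4 - 1.
Set up (1)·f(k+1) − (1)·f(k) − (k**3 + 3*k**2/4 - 7*k/4 - 1) = 0.
d = 4 from the (0,0,3) case.
Solving with deg f ≤ 4: f(k) = k**2*(k**2 - k - 4)/4.
Certificate R = B(k−1)f/C = k**2*(k**2 - k - 4)/(4*k**3 + 3*k**2 - 7*k - 4) gives s_k = k**2*(k**2 - k - 4).
Δs = 4*k**3 + 3*k**2 - 7*k - 4, as required.

Yes. s_k = k^{2} \left(k^{2} - k - 4\right).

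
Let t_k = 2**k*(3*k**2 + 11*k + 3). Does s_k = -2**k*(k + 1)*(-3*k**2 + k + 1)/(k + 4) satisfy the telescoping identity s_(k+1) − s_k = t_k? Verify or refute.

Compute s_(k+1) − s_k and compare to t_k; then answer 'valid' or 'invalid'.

s_(k+1) = -2**(k + 1)*(k + 2)*(k - 3*(k + 1)**2 + 2)/(k + 5)
s_(k+1) − s_k = 2**k*(3*k**4 + 29*k**3 + 102*k**2 + 103*k + 21)/(k**2 + 9*k + 20)
(s_(k+1) − s_k) − t_k = 2**k*(-9*k**3 - 60*k**2 - 144*k - 39)/(k**2 + 9*k + 20)

Invalid: residual 2**k*(-9*k**3 - 60*k**2 - 144*k - 39)/(k**2 + 9*k + 20) ≠ 0.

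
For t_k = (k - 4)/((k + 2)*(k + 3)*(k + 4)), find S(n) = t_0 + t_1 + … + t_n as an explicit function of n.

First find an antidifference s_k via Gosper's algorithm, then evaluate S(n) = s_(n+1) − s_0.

Ratio r(k) = (k - 3)*(k + 2)/((k - 4)*(k + 5)).
Gosper form: A/B · C(k+1)/C(k) with A=k + 2, B=k + 5, C=k - 4.
Key eq: (k + 2)·f(k+1) = (k + 4)·f(k) + (k - 4).
Bound: deg f ≤ 2.
A polynomial solution: f(k) = -k*(k + 11)/6.
Certificate R = B(k−1)f/C = -k*(k + 4)*(k + 11)/(6*(k - 4)) gives s_k = k*(-k - 11)/(6*(k + 2)*(k + 3)).
Δs = (k - 4)/(k**3 + 9*k**2 + 26*k + 24), as required.
s_(n+1) = (-n**2 - 13*n - 12)/(6*(n**2 + 7*n + 12)) and s_(0) = 0, so S(n) = (-n**2 - 13*n - 12)/(6*(n**2 + 7*n + 12)).

S(n) = (-n**2 - 13*n - 12)/(6*(n**2 + 7*n + 12))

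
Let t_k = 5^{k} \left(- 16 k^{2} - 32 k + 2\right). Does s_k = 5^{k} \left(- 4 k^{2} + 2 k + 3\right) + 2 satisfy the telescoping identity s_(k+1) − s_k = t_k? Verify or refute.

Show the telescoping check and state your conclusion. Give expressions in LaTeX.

s_(k+1) = 5**(k + 1)*(2*k - 4*(k + 1)**2 + 5) + 2
s_(k+1) − s_k = 5**k*(-16*k**2 - 32*k + 2)
(s_(k+1) − s_k) − t_k = 0

valid; difference matches t_k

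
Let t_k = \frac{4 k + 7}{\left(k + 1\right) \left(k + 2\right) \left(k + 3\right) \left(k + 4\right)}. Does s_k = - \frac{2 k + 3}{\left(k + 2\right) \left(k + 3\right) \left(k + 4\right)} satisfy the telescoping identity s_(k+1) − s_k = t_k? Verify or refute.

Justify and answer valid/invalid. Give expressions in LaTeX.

Invalid: residual \frac{6 \left(- 3 k - 5\right)}{k^{5} + 15 k^{4} + 85 k^{3} + 225 k^{2} + 274 k + 120} ≠ 0.

s_(k+1) = (-2*k - 5)/((k + 3)*(k + 4)*(k + 5))
s_(k+1) − s_k = (4*k + 5)/(k**4 + 14*k**3 + 71*k**2 + 154*k + 120)
(s_(k+1) − s_k) − t_k = 6*(-3*k - 5)/(k**5 + 15*k**4 + 85*k**3 + 225*k**2 + 274*k + 120)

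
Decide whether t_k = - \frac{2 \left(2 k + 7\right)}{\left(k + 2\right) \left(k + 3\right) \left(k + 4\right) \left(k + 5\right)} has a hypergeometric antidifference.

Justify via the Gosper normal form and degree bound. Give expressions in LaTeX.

Yes. s_k = \frac{k \left(- k - 6\right)}{4 \left(k^{2} + 6 k + 8\right)}.

The ratio is (k + 2)*(2*k + 9)/((k + 6)*(2*k + 7)).
So A=k + 2 and B=k + 6, with C=k + 7/2.
Set up (k + 2)·f(k+1) − (k + 5)·f(k) − (k + 7/2) = 0.
Degrees (1,1,1) ⇒ d ≤ 3.
A polynomial solution: f(k) = k*(k + 3)*(k + 6)/16.
R(k) = B(k−1)·f(k)/C(k) = k*(k + 3)*(k + 5)*(k + 6)/(8*(2*k + 7)); s_k = R·t_k = k*(-k - 6)/(4*(k**2 + 6*k + 8)).
s_(k+1) − s_k = 2*(-2*k - 7)/(k**4 + 14*k**3 + 71*k**2 + 154*k + 120) = t_k.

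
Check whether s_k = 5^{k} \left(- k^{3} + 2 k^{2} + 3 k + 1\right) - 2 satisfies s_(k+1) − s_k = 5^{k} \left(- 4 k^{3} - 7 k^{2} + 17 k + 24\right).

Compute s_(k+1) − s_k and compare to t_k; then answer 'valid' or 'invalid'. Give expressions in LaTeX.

valid; difference matches t_k

s_(k+1) = 5**(k + 1)*(3*k - (k + 1)**3 + 2*(k + 1)**2 + 4) - 2
s_(k+1) − s_k = 5**k*(-4*k**3 - 7*k**2 + 17*k + 24)
(s_(k+1) − s_k) − t_k = 0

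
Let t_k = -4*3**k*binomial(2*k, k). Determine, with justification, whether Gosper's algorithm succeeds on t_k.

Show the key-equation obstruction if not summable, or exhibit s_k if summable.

No. Not Gosper-summable.

Ratio r(k) = 6*(2*k + 1)/(k + 1).
Factor: A=12*k + 6; B=k + 1; C=1.
Solve (12*k + 6)·f(k+1) − (k)·f(k) = 1.
From deg A=1, deg B=1, deg C=0: d=-1.
d = -1 < 0 ⇒ no nonzero polynomial f; not summable.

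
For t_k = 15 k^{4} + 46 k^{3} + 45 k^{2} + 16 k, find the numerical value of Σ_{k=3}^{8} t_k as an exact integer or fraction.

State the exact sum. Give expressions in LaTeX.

Σ = 200010

The ratio is (15*k**4 + 106*k**3 + 273*k**2 + 304*k + 122)/(k*(15*k**3 + 46*k**2 + 45*k + 16)).
Gosper form: A/B · C(k+1)/C(k) with A=1, B=1, C=k**4 + 46*k**3/15 + 3*k**2 + 16*k/15.
f must satisfy (1)·f(k+1) − (1)·f(k) = k**4 + 46*k**3/15 + 3*k**2 + 16*k/15.
From deg A=0, deg B=0, deg C=4: d=5.
A polynomial solution: f(k) = k*(k - 1)*(3*k**3 + 7*k**2 + 4*k + 1)/15.
Then R = B(k−1)f/C = (k - 1)*(3*k**3 + 7*k**2 + 4*k + 1)/(15*k**3 + 46*k**2 + 45*k + 16), so s_k = R(k)·t_k = k*(3*k**4 + 4*k**3 - 3*k**2 - 3*k - 1).
Check: Δs_k = k*(15*k**3 + 46*k**2 + 45*k + 16). ✓
Telescoping: Σ = s_(9) − s_(3) = 200952 − (942) = 200010.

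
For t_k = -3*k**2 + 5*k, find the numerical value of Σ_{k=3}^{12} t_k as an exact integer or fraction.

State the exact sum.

t_(k+1)/t_k = (3*k**2 + k - 2)/(k*(3*k - 5)).
Factor: A=1; B=1; C=k**2 - 5*k/3.
f must satisfy (1)·f(k+1) − (1)·f(k) = k**2 - 5*k/3.
Bound: deg f ≤ 3.
Match coefficients ⇒ f(k) = k*(k - 3)*(k - 1)/3.
R(k) = B(k−1)·f(k)/C(k) = (k - 3)*(k - 1)/(3*k - 5); s_k = R·t_k = k*(-k**2 + 4*k - 3).
Δs = k*(5 - 3*k), as required.
Evaluate s at k=13 and k=3: -1560 and 0; difference -1560.

Σ = -1560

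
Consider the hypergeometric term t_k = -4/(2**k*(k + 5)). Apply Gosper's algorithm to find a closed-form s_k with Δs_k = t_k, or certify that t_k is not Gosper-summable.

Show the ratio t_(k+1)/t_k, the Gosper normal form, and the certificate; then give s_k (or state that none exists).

Compute t_(k+1)/t_k: get (k + 5)/(2*(k + 6)).
So A=k/2 + 5/2 and B=k + 6, with C=1.
Solve (k/2 + 5/2)·f(k+1) − (k + 5)·f(k) = 1.
d = -1 from the (1,1,0) case.
Negative degree bound (-1): no f exists, t_k not Gosper-summable.

none — t_k is not Gosper-summable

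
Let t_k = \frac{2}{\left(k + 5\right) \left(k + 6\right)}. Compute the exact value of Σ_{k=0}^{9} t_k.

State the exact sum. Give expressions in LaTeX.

Σ = 4/15

Compute t_(k+1)/t_k: get (k + 5)/(k + 7).
A = k + 5, B = k + 7, C = 1.
Key eq: (k + 5)·f(k+1) = (k + 6)·f(k) + (1).
From deg A=1, deg B=1, deg C=0: d=1.
Coefficient equations give f(k) = k/5.
Get s_k = R·t_k = 2*k/(5*(k + 5)) with R(k) = B(k−1)f(k)/C(k) = k*(k + 6)/5.
Check: Δs_k = 2/(k**2 + 11*k + 30). ✓
Telescoping: Σ = s_(10) − s_(0) = 4/15 − (0) = 4/15.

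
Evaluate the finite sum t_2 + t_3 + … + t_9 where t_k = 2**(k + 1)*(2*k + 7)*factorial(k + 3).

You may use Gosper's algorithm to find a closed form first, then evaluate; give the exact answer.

Compute t_(k+1)/t_k: get 2*(k + 4)*(2*k + 9)/(2*k + 7).
Factor: A=2*k + 8; B=1; C=k + 7/2.
Need (2*k + 8)·f(k+1) − (1)·f(k) = k + 7/2.
Bound: deg f ≤ 0.
Solve for f: f(k) = 1/2 (degree 0 ≤ 0).
Get s_k = R·t_k = 2**(k + 1)*factorial(k + 3) with R(k) = B(k−1)f(k)/C(k) = 1/(2*k + 7).
Δs = 2**(k + 1)*(2*k + 7)*factorial(k + 3), as required.
Evaluate s at k=10 and k=2: 12752938598400 and 960; difference 12752938597440.

Σ = 12752938597440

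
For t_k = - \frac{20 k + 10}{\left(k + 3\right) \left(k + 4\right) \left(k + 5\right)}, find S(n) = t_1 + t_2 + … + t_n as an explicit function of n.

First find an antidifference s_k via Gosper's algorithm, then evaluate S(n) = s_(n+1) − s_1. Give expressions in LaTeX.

S(n) = \frac{n \left(- 11 n - 19\right)}{4 \left(n^{2} + 9 n + 20\right)}

t_(k+1)/t_k = (k + 3)*(2*k + 3)/((k + 6)*(2*k + 1)).
Factor: A=k + 3; B=k + 6; C=k + 1/2.
Set up (k + 3)·f(k+1) − (k + 5)·f(k) − (k + 1/2) = 0.
From deg A=1, deg B=1, deg C=1: d=2.
Match coefficients ⇒ f(k) = k*(7*k + 1)/48.
So s_k = (B(k−1)f/C)·t_k = (k*(k + 5)*(7*k + 1)/(24*(2*k + 1)))·t_k = -5*k*(7*k + 1)/(12*(k + 3)*(k + 4)).
Δs = 10*(-2*k - 1)/(k**3 + 12*k**2 + 47*k + 60), as required.
Telescope: S(n) = s_(n+1) − s_(1) = 5*(-7*n**2 - 15*n - 8)/(12*(n**2 + 9*n + 20)) − (-1/6) = n*(-11*n - 19)/(4*(n**2 + 9*n + 20)).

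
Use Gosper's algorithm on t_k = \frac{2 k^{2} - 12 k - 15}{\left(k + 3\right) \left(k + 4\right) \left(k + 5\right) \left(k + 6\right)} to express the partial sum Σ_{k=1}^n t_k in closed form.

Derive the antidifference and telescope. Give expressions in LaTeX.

t_(k+1)/t_k = (k + 3)*(12*k - 2*(k + 1)**2 + 27)/((k + 7)*(-2*k**2 + 12*k + 15)).
Take A(k)=k + 3, B(k)=k + 7, C(k)=k**2 - 6*k - 15/2.
f must satisfy (k + 3)·f(k+1) − (k + 6)·f(k) = k**2 - 6*k - 15/2.
Bound: deg f ≤ 3.
A polynomial solution: f(k) = -k*(k**2 + 72*k + 77)/60.
Certificate R = B(k−1)f/C = -k*(k + 6)*(k**2 + 72*k + 77)/(30*(2*k**2 - 12*k - 15)) gives s_k = k*(-k**2 - 72*k - 77)/(30*(k + 3)*(k + 4)*(k + 5)).
Check: Δs_k = (2*k**2 - 12*k - 15)/(k**4 + 18*k**3 + 119*k**2 + 342*k + 360). ✓
Evaluate: s_(n+1) = (-n**3 - 75*n**2 - 224*n - 150)/(30*(n**3 + 15*n**2 + 74*n + 120)); subtract s_(1) = -1/24 ⇒ S(n) = n*(n**2 - 225*n - 526)/(120*(n**3 + 15*n**2 + 74*n + 120)).

S(n) = \frac{n \left(n^{2} - 225 n - 526\right)}{120 \left(n^{3} + 15 n^{2} + 74 n + 120\right)}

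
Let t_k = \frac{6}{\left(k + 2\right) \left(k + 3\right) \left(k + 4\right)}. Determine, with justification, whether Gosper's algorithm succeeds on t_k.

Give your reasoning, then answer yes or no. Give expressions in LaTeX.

The ratio is (k + 2)/(k + 5).
Gosper form: A/B · C(k+1)/C(k) with A=k + 2, B=k + 5, C=1.
Need (k + 2)·f(k+1) − (k + 4)·f(k) = 1.
deg f ≤ 2 (via 1,1,0).
Coefficient equations give f(k) = k*(k + 5)/12.
R(k) = B(k−1)·f(k)/C(k) = k*(k + 4)*(k + 5)/12; s_k = R·t_k = k*(k + 5)/(2*(k + 2)*(k + 3)).
Δs = 6/(k**3 + 9*k**2 + 26*k + 24), as required.

Yes. s_k = \frac{k \left(k + 5\right)}{2 \left(k + 2\right) \left(k + 3\right)}.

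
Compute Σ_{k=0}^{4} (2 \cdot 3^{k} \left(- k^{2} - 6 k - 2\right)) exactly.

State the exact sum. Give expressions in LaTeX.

Σ = -8752

Step 1: r(k) = 3*(k**2 + 8*k + 9)/(k**2 + 6*k + 2).
A = 3, B = 1, C = k**2 + 6*k + 2.
f must satisfy (3)·f(k+1) − (1)·f(k) = k**2 + 6*k + 2.
Bound: deg f ≤ 2.
A polynomial solution: f(k) = (k - 1)*(k + 4)/2.
Certificate R = B(k−1)f/C = (k - 1)*(k + 4)/(2*(k**2 + 6*k + 2)) gives s_k = 3**k*(-k**2 - 3*k + 4).
s_(k+1) − s_k = 2*3**k*(-k**2 - 6*k - 2) = t_k.
Sum = s_(5) − s_(0); s_(5) = -8748, s_(0) = 4 ⇒ -8752.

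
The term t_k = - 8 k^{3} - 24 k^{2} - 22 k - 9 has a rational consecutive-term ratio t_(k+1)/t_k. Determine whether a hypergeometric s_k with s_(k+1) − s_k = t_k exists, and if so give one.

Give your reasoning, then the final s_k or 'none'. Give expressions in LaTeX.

s_k = k \left(- 2 k^{3} - 4 k^{2} - k - 2\right)

Step 1: r(k) = (8*k**3 + 48*k**2 + 94*k + 63)/(8*k**3 + 24*k**2 + 22*k + 9).
Gosper form: A/B · C(k+1)/C(k) with A=1, B=1, C=k**3 + 3*k**2 + 11*k/4 + 9/8.
f must satisfy (1)·f(k+1) − (1)·f(k) = k**3 + 3*k**2 + 11*k/4 + 9/8.
Degrees (0,0,3) ⇒ d ≤ 4.
Coefficient equations give f(k) = k*(k + 2)*(2*k**2 + 1)/8.
Certificate R = B(k−1)f/C = k*(k + 2)*(2*k**2 + 1)/(8*k**3 + 24*k**2 + 22*k + 9) gives s_k = k*(-2*k**3 - 4*k**2 - k - 2).
Δs = -8*k**3 - 24*k**2 - 22*k - 9, as required.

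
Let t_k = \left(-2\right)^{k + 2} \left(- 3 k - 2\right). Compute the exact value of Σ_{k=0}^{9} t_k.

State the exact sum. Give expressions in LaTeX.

Σ = 40960

The ratio is 2*(-3*k - 5)/(3*k + 2).
Take A(k)=-2, B(k)=1, C(k)=k + 2/3.
f must satisfy (-2)·f(k+1) − (1)·f(k) = k + 2/3.
d = 1 from the (0,0,1) case.
A polynomial solution: f(k) = -k/3.
Certificate R = B(k−1)f/C = -k/(3*k + 2) gives s_k = (-2)**(k + 2)*k.
Check: Δs_k = (-2)**(k + 2)*(-3*k - 2). ✓
Sum = s_(10) − s_(0); s_(10) = 40960, s_(0) = 0 ⇒ 40960.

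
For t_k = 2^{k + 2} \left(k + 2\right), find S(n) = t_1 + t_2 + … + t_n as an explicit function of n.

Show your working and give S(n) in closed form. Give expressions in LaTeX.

r(k) = 2*(k + 3)/(k + 2) after simplifying.
Take A(k)=2, B(k)=1, C(k)=k + 2.
Set up (2)·f(k+1) − (1)·f(k) − (k + 2) = 0.
Degrees (0,0,1) ⇒ d ≤ 1.
Coefficient equations give f(k) = k.
Get s_k = R·t_k = 2**(k + 2)*k with R(k) = B(k−1)f(k)/C(k) = k/(k + 2).
Δs = 2**(k + 2)*(k + 2), as required.
Σ_(k=1)^n t_k = s_(n+1) − s_(1) = (2**(n + 3)*(n + 1)) − (8), i.e. 8*2**n*n + 8*2**n - 8.

S(n) = 8 \cdot 2^{n} n + 8 \cdot 2^{n} - 8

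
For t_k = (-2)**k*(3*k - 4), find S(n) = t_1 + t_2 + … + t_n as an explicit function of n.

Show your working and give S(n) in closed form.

Step 1: r(k) = 2*(1 - 3*k)/(3*k - 4).
Take A(k)=-2, B(k)=1, C(k)=k - 4/3.
Need (-2)·f(k+1) − (1)·f(k) = k - 4/3.
Degrees (0,0,1) ⇒ d ≤ 1.
Coefficient equations give f(k) = -(k - 2)/3.
R(k) = B(k−1)·f(k)/C(k) = -(k - 2)/(3*k - 4); s_k = R·t_k = (-2)**k*(2 - k).
Verify: (-2)**k*(3*k - 4) matches t_k.
Telescope: S(n) = s_(n+1) − s_(1) = (-2)**(n + 1)*(1 - n) − (-2) = 2*(-2)**n*n - 2*(-2)**n + 2.

S(n) = 2*(-2)**n*n - 2*(-2)**n + 2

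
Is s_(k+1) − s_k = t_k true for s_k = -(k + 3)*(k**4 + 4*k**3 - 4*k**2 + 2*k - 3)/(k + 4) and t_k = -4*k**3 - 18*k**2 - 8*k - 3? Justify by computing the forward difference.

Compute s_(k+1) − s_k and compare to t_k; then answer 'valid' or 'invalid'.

Invalid: residual 3*(k**4 + 10*k**3 + 28*k**2 + 11*k + 5)/(k**2 + 9*k + 20) ≠ 0.

s_(k+1) = k*(-k**4 - 12*k**3 - 46*k**2 - 66*k - 40)/(k + 5)
s_(k+1) − s_k = (-4*k**5 - 51*k**4 - 220*k**3 - 351*k**2 - 154*k - 45)/(k**2 + 9*k + 20)
(s_(k+1) − s_k) − t_k = 3*(k**4 + 10*k**3 + 28*k**2 + 11*k + 5)/(k**2 + 9*k + 20)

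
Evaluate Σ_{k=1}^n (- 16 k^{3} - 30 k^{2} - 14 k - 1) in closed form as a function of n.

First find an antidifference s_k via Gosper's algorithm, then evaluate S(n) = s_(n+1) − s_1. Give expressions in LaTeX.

Step 1: r(k) = (16*k**3 + 78*k**2 + 122*k + 61)/(16*k**3 + 30*k**2 + 14*k + 1).
Gosper form: A/B · C(k+1)/C(k) with A=1, B=1, C=k**3 + 15*k**2/8 + 7*k/8 + 1/16.
Key eq: (1)·f(k+1) = (1)·f(k) + (k**3 + 15*k**2/8 + 7*k/8 + 1/16).
Bound: deg f ≤ 4.
Match coefficients ⇒ f(k) = k*(4*k**3 + 2*k**2 - 4*k - 1)/16.
Certificate R = B(k−1)f/C = k*(4*k**3 + 2*k**2 - 4*k - 1)/(16*k**3 + 30*k**2 + 14*k + 1) gives s_k = k*(-4*k**3 - 2*k**2 + 4*k + 1).
Δs = -16*k**3 - 30*k**2 - 14*k - 1, as required.
Telescope: S(n) = s_(n+1) − s_(1) = -4*n**4 - 18*n**3 - 26*n**2 - 13*n - 1 − (-1) = n*(-4*n**3 - 18*n**2 - 26*n - 13).

S(n) = n \left(- 4 n^{3} - 18 n^{2} - 26 n - 13\right)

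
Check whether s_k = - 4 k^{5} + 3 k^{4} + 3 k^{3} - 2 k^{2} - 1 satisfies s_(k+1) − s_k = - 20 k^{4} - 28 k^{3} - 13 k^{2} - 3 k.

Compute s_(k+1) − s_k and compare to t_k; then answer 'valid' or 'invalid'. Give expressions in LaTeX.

s_(k+1) = -4*k**5 - 17*k**4 - 25*k**3 - 15*k**2 - 3*k - 1
s_(k+1) − s_k = k*(-20*k**3 - 28*k**2 - 13*k - 3)
(s_(k+1) − s_k) − t_k = 0

Valid: the claim telescopes to t_k.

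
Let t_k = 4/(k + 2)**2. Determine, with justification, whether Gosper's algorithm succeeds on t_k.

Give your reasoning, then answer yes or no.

No; the coefficient equations for f are inconsistent.

Compute t_(k+1)/t_k: get (k + 2)**2/(k + 3)**2.
So A=k**2 + 4*k + 4 and B=k**2 + 6*k + 9, with C=1.
Need (k**2 + 4*k + 4)·f(k+1) − (k**2 + 4*k + 4)·f(k) = 1.
d = 0 from the (2,2,0) case.
f = c0 ⇒ A·f(k+1) − B(k−1)·f(k) − C = -1. The system {-1 = 0} is inconsistent; no antidifference.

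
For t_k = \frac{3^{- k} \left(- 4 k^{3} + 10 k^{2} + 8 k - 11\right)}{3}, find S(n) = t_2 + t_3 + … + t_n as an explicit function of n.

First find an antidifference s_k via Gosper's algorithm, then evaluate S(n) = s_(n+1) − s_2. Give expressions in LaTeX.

r(k) = (4*k**3 + 2*k**2 - 16*k - 3)/(3*(4*k**3 - 10*k**2 - 8*k + 11)) after simplifying.
So A=1/3 and B=1, with C=k**3 - 5*k**2/2 - 2*k + 11/4.
Need (1/3)·f(k+1) − (1)·f(k) = k**3 - 5*k**2/2 - 2*k + 11/4.
From deg A=0, deg B=0, deg C=3: d=3.
Solving with deg f ≤ 3: f(k) = -3*(2*k**3 - 2*k**2 - 3*k + 4)/4.
Then R = B(k−1)f/C = -3*(2*k**3 - 2*k**2 - 3*k + 4)/(4*k**3 - 10*k**2 - 8*k + 11), so s_k = R(k)·t_k = (2*k**3 - 2*k**2 - 3*k + 4)/3**k.
s_(k+1) − s_k = (-4*k**3 + 10*k**2 + 8*k - 11)/(3*3**k) = t_k.
Evaluate: s_(n+1) = 3**(-n - 1)*(2*n**3 + 4*n**2 - n + 1); subtract s_(2) = 2/3 ⇒ S(n) = 3**(-n - 1)*(-2*3**n + 2*n**3 + 4*n**2 - n + 1).

S(n) = 3^{- n - 1} \left(- 2 \cdot 3^{n} + 2 n^{3} + 4 n^{2} - n + 1\right)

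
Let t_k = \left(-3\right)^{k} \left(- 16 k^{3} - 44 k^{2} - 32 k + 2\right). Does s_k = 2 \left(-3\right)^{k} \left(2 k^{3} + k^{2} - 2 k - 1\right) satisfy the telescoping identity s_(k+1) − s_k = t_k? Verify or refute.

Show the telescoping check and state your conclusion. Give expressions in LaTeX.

s_(k+1) = 6*(-3)**k*k*(-2*k**2 - 7*k - 6)
s_(k+1) − s_k = (-3)**k*(-16*k**3 - 44*k**2 - 32*k + 2)
(s_(k+1) − s_k) − t_k = 0

valid; difference matches t_k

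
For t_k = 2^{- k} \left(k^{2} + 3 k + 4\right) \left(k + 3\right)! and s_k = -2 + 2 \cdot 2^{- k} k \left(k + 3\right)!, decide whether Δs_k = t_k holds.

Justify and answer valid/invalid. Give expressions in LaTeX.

s_(k+1) = 2*2**(-k - 1)*(k + 1)*factorial(k + 4) - 2
s_(k+1) − s_k = (k**2 + 3*k + 4)*factorial(k + 3)/2**k
(s_(k+1) − s_k) − t_k = 0

valid; difference matches t_k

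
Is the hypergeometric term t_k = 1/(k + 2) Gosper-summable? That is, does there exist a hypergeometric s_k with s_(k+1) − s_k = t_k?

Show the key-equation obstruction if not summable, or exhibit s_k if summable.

t_(k+1)/t_k = (k + 2)/(k + 3).
So A=k + 2 and B=k + 3, with C=1.
Key eq: (k + 2)·f(k+1) = (k + 2)·f(k) + (1).
Bound: deg f ≤ 0.
f = c0 ⇒ A·f(k+1) − B(k−1)·f(k) − C = -1. The system {-1 = 0} is inconsistent; no antidifference.

No — the linear system for f has no solution.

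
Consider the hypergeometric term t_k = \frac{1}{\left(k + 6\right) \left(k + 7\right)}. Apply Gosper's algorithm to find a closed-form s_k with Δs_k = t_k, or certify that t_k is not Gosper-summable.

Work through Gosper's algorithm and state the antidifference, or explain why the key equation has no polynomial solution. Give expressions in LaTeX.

s_k = \frac{k}{6 \left(k + 6\right)}

Ratio r(k) = (k + 6)/(k + 8).
Normal form (A,B,C) = (k + 6, k + 8, 1).
Need (k + 6)·f(k+1) − (k + 7)·f(k) = 1.
From deg A=1, deg B=1, deg C=0: d=1.
Match coefficients ⇒ f(k) = k/6.
Then R = B(k−1)f/C = k*(k + 7)/6, so s_k = R(k)·t_k = k/(6*(k + 6)).
s_(k+1) − s_k = 1/(k**2 + 13*k + 42) = t_k.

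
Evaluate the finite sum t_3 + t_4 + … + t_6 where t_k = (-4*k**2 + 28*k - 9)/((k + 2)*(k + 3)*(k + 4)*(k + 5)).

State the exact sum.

Ratio r(k) = -(k + 2)*(28*k - 4*(k + 1)**2 + 19)/((k + 6)*(4*k**2 - 28*k + 9)).
Factor: A=k + 2; B=k + 6; C=k**2 - 7*k + 9/4.
f must satisfy (k + 2)·f(k+1) − (k + 5)·f(k) = k**2 - 7*k + 9/4.
d = 3 from the (1,1,2) case.
A polynomial solution: f(k) = k*(k**2 - 23*k + 58)/32.
Get s_k = R·t_k = k*(-k**2 + 23*k - 58)/(8*(k + 2)*(k + 3)*(k + 4)) with R(k) = B(k−1)f(k)/C(k) = k*(k + 5)*(k**2 - 23*k + 58)/(8*(4*k**2 - 28*k + 9)).
Δs = (-4*k**2 + 28*k - 9)/(k**4 + 14*k**3 + 71*k**2 + 154*k + 120), as required.
Evaluate s at k=7 and k=3: 21/440 and 1/280; difference 17/385.

Σ = 17/385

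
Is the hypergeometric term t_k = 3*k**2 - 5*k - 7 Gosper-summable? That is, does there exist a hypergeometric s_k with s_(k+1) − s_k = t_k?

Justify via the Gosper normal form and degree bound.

Yes. s_k = k*(k**2 - 4*k - 4).

The ratio is (3*k**2 + k - 9)/(3*k**2 - 5*k - 7).
So A=1 and B=1, with C=k**2 - 5*k/3 - 7/3.
Set up (1)·f(k+1) − (1)·f(k) − (k**2 - 5*k/3 - 7/3) = 0.
deg f ≤ 3 (via 0,0,2).
Solve for f: f(k) = k*(k**2 - 4*k - 4)/3 (degree 3 ≤ 3).
Get s_k = R·t_k = k*(k**2 - 4*k - 4) with R(k) = B(k−1)f(k)/C(k) = k*(k**2 - 4*k - 4)/(3*k**2 - 5*k - 7).
s_(k+1) − s_k = 3*k**2 - 5*k - 7 = t_k.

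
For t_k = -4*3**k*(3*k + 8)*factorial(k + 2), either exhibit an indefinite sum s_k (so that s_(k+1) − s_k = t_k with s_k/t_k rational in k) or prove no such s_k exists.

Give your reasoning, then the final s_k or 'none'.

s_k = -4*3**k*factorial(k + 2)

Step 1: r(k) = 3*(k + 3)*(3*k + 11)/(3*k + 8).
Factor: A=3*k + 9; B=1; C=k + 8/3.
Key eq: (3*k + 9)·f(k+1) = (1)·f(k) + (k + 8/3).
From deg A=1, deg B=0, deg C=1: d=0.
Coefficient equations give f(k) = 1/3.
Then R = B(k−1)f/C = 1/(3*k + 8), so s_k = R(k)·t_k = -4*3**k*factorial(k + 2).
Check: Δs_k = -4*3**k*(3*k + 8)*factorial(k + 2). ✓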